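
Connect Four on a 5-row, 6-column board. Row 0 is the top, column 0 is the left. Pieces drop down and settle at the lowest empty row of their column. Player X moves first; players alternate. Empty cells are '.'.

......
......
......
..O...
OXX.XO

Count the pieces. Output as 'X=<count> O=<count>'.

X=3 O=3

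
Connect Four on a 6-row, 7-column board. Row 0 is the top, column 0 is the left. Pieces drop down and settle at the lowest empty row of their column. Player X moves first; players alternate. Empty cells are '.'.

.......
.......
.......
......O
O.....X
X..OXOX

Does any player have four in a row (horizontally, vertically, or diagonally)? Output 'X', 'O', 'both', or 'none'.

none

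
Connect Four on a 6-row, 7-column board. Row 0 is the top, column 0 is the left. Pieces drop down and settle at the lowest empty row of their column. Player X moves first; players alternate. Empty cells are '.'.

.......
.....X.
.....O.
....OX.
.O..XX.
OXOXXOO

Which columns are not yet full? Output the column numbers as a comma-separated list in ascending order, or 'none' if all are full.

Answer: 0,1,2,3,4,5,6

Derivation:
col 0: top cell = '.' → open
col 1: top cell = '.' → open
col 2: top cell = '.' → open
col 3: top cell = '.' → open
col 4: top cell = '.' → open
col 5: top cell = '.' → open
col 6: top cell = '.' → open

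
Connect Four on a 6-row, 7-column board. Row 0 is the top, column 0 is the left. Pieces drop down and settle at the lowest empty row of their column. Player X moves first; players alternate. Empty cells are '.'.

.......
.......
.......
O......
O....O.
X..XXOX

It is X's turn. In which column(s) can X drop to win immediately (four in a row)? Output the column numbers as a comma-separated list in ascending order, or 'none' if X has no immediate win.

Answer: none

Derivation:
col 0: drop X → no win
col 1: drop X → no win
col 2: drop X → no win
col 3: drop X → no win
col 4: drop X → no win
col 5: drop X → no win
col 6: drop X → no win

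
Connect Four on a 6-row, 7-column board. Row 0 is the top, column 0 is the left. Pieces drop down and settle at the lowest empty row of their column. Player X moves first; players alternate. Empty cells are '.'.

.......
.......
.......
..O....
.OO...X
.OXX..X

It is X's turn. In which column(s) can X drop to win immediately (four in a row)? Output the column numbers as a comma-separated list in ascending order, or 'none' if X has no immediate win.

col 0: drop X → no win
col 1: drop X → no win
col 2: drop X → no win
col 3: drop X → no win
col 4: drop X → no win
col 5: drop X → no win
col 6: drop X → no win

Answer: none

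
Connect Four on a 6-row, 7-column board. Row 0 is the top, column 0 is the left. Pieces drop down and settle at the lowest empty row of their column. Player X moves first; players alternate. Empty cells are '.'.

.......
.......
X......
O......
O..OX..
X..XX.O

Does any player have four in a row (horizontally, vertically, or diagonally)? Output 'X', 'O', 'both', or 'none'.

none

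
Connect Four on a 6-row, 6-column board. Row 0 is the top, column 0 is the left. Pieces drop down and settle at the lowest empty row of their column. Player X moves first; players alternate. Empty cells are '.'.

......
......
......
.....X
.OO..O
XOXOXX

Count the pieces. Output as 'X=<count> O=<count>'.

X=5 O=5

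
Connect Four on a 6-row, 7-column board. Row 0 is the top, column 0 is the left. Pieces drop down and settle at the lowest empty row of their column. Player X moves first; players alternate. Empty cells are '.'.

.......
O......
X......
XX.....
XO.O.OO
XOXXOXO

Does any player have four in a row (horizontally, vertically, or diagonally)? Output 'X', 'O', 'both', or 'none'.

X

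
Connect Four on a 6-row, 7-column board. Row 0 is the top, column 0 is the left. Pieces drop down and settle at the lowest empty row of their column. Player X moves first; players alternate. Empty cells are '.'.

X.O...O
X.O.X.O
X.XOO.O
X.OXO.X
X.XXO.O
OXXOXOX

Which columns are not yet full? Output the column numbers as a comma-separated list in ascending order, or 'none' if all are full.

col 0: top cell = 'X' → FULL
col 1: top cell = '.' → open
col 2: top cell = 'O' → FULL
col 3: top cell = '.' → open
col 4: top cell = '.' → open
col 5: top cell = '.' → open
col 6: top cell = 'O' → FULL

Answer: 1,3,4,5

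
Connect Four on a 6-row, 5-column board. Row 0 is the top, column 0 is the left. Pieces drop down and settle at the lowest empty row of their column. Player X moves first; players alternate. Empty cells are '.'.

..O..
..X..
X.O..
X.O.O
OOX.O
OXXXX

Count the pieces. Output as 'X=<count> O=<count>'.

X=8 O=8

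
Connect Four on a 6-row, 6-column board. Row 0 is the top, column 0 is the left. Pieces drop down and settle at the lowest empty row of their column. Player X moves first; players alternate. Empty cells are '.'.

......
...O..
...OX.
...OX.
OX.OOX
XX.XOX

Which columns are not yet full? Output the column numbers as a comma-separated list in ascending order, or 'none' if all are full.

Answer: 0,1,2,3,4,5

Derivation:
col 0: top cell = '.' → open
col 1: top cell = '.' → open
col 2: top cell = '.' → open
col 3: top cell = '.' → open
col 4: top cell = '.' → open
col 5: top cell = '.' → open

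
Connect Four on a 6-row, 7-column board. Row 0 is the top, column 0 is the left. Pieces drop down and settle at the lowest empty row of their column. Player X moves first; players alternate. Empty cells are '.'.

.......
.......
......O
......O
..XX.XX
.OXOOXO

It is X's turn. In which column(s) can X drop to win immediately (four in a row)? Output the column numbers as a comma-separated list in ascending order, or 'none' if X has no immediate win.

Answer: 4

Derivation:
col 0: drop X → no win
col 1: drop X → no win
col 2: drop X → no win
col 3: drop X → no win
col 4: drop X → WIN!
col 5: drop X → no win
col 6: drop X → no win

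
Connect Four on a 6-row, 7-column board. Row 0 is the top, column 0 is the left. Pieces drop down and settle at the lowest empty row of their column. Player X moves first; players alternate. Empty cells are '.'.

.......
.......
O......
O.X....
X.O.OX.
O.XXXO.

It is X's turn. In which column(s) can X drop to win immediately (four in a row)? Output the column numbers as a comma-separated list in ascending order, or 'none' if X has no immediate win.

col 0: drop X → no win
col 1: drop X → WIN!
col 2: drop X → no win
col 3: drop X → no win
col 4: drop X → no win
col 5: drop X → no win
col 6: drop X → no win

Answer: 1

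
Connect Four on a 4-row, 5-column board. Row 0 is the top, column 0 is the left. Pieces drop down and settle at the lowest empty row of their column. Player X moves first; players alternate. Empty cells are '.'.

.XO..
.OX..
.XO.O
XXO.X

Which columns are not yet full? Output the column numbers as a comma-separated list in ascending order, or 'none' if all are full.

col 0: top cell = '.' → open
col 1: top cell = 'X' → FULL
col 2: top cell = 'O' → FULL
col 3: top cell = '.' → open
col 4: top cell = '.' → open

Answer: 0,3,4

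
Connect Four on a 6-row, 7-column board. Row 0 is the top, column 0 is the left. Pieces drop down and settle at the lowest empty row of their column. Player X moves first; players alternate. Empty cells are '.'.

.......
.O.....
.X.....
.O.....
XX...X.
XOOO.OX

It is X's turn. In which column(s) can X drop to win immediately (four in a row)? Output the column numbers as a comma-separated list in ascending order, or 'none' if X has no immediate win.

col 0: drop X → no win
col 1: drop X → no win
col 2: drop X → no win
col 3: drop X → no win
col 4: drop X → no win
col 5: drop X → no win
col 6: drop X → no win

Answer: none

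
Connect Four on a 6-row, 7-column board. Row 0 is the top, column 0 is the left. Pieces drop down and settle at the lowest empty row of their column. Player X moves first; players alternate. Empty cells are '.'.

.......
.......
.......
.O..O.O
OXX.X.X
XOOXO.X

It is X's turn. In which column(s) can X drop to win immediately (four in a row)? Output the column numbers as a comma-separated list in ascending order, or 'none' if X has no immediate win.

col 0: drop X → no win
col 1: drop X → no win
col 2: drop X → no win
col 3: drop X → WIN!
col 4: drop X → no win
col 5: drop X → no win
col 6: drop X → no win

Answer: 3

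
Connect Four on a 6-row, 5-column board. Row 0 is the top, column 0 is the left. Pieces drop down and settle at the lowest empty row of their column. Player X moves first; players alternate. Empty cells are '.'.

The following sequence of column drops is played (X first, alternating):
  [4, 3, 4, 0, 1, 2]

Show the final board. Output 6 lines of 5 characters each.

Answer: .....
.....
.....
.....
....X
OXOOX

Derivation:
Move 1: X drops in col 4, lands at row 5
Move 2: O drops in col 3, lands at row 5
Move 3: X drops in col 4, lands at row 4
Move 4: O drops in col 0, lands at row 5
Move 5: X drops in col 1, lands at row 5
Move 6: O drops in col 2, lands at row 5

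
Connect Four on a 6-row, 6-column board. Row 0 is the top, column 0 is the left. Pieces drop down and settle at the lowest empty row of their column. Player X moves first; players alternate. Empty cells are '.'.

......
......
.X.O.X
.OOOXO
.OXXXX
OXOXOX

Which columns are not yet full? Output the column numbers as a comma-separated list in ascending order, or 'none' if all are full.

Answer: 0,1,2,3,4,5

Derivation:
col 0: top cell = '.' → open
col 1: top cell = '.' → open
col 2: top cell = '.' → open
col 3: top cell = '.' → open
col 4: top cell = '.' → open
col 5: top cell = '.' → open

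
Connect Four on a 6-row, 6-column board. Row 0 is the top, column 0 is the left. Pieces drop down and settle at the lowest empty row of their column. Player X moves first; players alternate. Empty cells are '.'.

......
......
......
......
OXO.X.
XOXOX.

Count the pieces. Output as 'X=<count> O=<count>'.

X=5 O=4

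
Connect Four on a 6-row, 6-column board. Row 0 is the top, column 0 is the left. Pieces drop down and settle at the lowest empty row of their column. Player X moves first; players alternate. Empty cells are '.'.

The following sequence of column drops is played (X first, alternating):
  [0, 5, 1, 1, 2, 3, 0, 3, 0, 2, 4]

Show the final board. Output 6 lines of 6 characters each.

Answer: ......
......
......
X.....
XOOO..
XXXOXO

Derivation:
Move 1: X drops in col 0, lands at row 5
Move 2: O drops in col 5, lands at row 5
Move 3: X drops in col 1, lands at row 5
Move 4: O drops in col 1, lands at row 4
Move 5: X drops in col 2, lands at row 5
Move 6: O drops in col 3, lands at row 5
Move 7: X drops in col 0, lands at row 4
Move 8: O drops in col 3, lands at row 4
Move 9: X drops in col 0, lands at row 3
Move 10: O drops in col 2, lands at row 4
Move 11: X drops in col 4, lands at row 5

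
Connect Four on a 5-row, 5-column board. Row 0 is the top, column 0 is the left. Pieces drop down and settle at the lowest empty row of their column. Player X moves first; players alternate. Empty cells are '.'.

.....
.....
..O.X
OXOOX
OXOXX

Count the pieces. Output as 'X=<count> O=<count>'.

X=6 O=6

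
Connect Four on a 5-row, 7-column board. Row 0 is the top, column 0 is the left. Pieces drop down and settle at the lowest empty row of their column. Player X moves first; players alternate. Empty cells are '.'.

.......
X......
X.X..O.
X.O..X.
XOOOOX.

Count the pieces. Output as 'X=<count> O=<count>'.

X=7 O=6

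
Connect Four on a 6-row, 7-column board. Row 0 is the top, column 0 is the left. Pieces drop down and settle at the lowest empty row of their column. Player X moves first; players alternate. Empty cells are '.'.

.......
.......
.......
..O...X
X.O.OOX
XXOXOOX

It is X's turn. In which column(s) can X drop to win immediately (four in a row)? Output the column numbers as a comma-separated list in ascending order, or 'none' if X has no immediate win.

Answer: 6

Derivation:
col 0: drop X → no win
col 1: drop X → no win
col 2: drop X → no win
col 3: drop X → no win
col 4: drop X → no win
col 5: drop X → no win
col 6: drop X → WIN!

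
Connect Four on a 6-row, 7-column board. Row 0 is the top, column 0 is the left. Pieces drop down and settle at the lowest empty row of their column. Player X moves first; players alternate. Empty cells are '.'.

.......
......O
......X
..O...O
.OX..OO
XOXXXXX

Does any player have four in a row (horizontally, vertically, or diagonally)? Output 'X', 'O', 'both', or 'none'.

X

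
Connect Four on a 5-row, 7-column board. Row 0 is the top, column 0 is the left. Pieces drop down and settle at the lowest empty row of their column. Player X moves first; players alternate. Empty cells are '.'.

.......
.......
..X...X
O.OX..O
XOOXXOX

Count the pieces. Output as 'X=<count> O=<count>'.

X=7 O=6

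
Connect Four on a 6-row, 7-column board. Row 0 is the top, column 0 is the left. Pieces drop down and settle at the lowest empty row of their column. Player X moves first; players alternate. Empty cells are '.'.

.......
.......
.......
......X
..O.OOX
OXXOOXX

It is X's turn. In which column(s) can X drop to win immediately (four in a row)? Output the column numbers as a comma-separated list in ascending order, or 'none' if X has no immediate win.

Answer: 6

Derivation:
col 0: drop X → no win
col 1: drop X → no win
col 2: drop X → no win
col 3: drop X → no win
col 4: drop X → no win
col 5: drop X → no win
col 6: drop X → WIN!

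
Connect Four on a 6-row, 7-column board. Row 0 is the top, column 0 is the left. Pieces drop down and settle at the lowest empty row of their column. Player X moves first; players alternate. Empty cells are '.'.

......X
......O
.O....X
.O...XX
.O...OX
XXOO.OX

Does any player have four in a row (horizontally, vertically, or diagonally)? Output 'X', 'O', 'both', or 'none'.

X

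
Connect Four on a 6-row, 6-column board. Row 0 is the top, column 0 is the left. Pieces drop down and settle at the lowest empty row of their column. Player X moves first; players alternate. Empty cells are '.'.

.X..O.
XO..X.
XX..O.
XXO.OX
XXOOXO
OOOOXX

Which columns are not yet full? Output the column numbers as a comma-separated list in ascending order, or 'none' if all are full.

Answer: 0,2,3,5

Derivation:
col 0: top cell = '.' → open
col 1: top cell = 'X' → FULL
col 2: top cell = '.' → open
col 3: top cell = '.' → open
col 4: top cell = 'O' → FULL
col 5: top cell = '.' → open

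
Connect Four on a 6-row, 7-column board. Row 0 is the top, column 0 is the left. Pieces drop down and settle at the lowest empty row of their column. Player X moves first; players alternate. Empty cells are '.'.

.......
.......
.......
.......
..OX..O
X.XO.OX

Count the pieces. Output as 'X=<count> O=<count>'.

X=4 O=4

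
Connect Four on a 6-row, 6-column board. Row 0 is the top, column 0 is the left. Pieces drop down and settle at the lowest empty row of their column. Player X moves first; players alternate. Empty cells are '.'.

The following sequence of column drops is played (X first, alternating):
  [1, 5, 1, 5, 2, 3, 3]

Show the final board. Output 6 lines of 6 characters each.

Move 1: X drops in col 1, lands at row 5
Move 2: O drops in col 5, lands at row 5
Move 3: X drops in col 1, lands at row 4
Move 4: O drops in col 5, lands at row 4
Move 5: X drops in col 2, lands at row 5
Move 6: O drops in col 3, lands at row 5
Move 7: X drops in col 3, lands at row 4

Answer: ......
......
......
......
.X.X.O
.XXO.O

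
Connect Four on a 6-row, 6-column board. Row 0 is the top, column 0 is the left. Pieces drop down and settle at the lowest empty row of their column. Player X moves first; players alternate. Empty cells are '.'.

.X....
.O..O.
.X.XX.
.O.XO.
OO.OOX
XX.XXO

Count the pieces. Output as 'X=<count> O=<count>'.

X=10 O=9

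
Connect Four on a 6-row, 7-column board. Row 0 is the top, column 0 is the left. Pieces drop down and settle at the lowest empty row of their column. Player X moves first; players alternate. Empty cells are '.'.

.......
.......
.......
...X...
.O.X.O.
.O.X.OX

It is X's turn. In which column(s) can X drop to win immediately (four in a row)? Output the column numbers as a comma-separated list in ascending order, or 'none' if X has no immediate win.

col 0: drop X → no win
col 1: drop X → no win
col 2: drop X → no win
col 3: drop X → WIN!
col 4: drop X → no win
col 5: drop X → no win
col 6: drop X → no win

Answer: 3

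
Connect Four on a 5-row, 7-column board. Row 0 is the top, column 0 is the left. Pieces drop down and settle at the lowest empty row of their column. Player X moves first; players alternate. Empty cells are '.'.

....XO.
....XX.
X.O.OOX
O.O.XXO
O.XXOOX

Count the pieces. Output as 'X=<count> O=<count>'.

X=10 O=10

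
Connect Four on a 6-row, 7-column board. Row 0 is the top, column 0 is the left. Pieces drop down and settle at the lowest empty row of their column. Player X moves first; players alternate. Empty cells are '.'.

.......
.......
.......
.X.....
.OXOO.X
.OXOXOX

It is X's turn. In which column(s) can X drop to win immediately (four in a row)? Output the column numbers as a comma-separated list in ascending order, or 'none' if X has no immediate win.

Answer: none

Derivation:
col 0: drop X → no win
col 1: drop X → no win
col 2: drop X → no win
col 3: drop X → no win
col 4: drop X → no win
col 5: drop X → no win
col 6: drop X → no win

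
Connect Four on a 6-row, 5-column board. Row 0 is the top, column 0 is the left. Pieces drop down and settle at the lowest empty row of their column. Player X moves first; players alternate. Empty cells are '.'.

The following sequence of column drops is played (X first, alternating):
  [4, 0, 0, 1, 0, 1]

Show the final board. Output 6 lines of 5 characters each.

Answer: .....
.....
.....
X....
XO...
OO..X

Derivation:
Move 1: X drops in col 4, lands at row 5
Move 2: O drops in col 0, lands at row 5
Move 3: X drops in col 0, lands at row 4
Move 4: O drops in col 1, lands at row 5
Move 5: X drops in col 0, lands at row 3
Move 6: O drops in col 1, lands at row 4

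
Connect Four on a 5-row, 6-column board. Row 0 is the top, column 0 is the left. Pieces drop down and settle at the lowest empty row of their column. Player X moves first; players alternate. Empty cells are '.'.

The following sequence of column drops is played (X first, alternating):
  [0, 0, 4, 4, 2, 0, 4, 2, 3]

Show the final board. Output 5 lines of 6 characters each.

Move 1: X drops in col 0, lands at row 4
Move 2: O drops in col 0, lands at row 3
Move 3: X drops in col 4, lands at row 4
Move 4: O drops in col 4, lands at row 3
Move 5: X drops in col 2, lands at row 4
Move 6: O drops in col 0, lands at row 2
Move 7: X drops in col 4, lands at row 2
Move 8: O drops in col 2, lands at row 3
Move 9: X drops in col 3, lands at row 4

Answer: ......
......
O...X.
O.O.O.
X.XXX.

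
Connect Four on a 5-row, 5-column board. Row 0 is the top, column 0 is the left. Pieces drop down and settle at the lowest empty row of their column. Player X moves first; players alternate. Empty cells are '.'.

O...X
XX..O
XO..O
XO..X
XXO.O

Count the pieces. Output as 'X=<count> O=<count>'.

X=8 O=7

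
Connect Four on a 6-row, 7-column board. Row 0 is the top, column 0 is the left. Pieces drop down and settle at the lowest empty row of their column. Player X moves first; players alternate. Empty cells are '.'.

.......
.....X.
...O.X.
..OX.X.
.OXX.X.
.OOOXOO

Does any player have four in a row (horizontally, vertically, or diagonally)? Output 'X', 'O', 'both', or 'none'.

X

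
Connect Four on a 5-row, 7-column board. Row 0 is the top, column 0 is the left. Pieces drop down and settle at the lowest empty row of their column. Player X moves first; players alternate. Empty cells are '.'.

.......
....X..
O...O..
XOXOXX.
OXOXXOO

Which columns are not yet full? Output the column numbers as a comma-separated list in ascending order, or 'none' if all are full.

Answer: 0,1,2,3,4,5,6

Derivation:
col 0: top cell = '.' → open
col 1: top cell = '.' → open
col 2: top cell = '.' → open
col 3: top cell = '.' → open
col 4: top cell = '.' → open
col 5: top cell = '.' → open
col 6: top cell = '.' → open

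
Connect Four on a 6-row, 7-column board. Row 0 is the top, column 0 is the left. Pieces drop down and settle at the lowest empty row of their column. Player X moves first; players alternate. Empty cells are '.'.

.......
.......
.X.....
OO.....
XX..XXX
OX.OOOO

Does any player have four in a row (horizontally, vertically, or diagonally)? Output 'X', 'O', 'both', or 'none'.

O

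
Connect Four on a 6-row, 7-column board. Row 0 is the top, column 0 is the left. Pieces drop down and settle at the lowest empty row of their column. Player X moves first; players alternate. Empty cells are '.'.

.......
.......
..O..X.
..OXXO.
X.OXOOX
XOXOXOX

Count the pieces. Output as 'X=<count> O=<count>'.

X=10 O=9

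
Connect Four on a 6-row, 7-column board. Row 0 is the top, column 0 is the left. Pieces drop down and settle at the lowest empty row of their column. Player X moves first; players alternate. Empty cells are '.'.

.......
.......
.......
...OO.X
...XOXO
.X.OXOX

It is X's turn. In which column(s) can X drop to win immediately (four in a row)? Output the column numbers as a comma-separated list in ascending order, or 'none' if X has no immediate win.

Answer: none

Derivation:
col 0: drop X → no win
col 1: drop X → no win
col 2: drop X → no win
col 3: drop X → no win
col 4: drop X → no win
col 5: drop X → no win
col 6: drop X → no win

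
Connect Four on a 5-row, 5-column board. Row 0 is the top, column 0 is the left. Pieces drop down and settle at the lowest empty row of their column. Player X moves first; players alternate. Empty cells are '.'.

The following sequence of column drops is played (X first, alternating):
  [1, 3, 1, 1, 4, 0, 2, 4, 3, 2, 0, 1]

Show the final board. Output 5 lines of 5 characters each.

Answer: .....
.O...
.O...
XXOXO
OXXOX

Derivation:
Move 1: X drops in col 1, lands at row 4
Move 2: O drops in col 3, lands at row 4
Move 3: X drops in col 1, lands at row 3
Move 4: O drops in col 1, lands at row 2
Move 5: X drops in col 4, lands at row 4
Move 6: O drops in col 0, lands at row 4
Move 7: X drops in col 2, lands at row 4
Move 8: O drops in col 4, lands at row 3
Move 9: X drops in col 3, lands at row 3
Move 10: O drops in col 2, lands at row 3
Move 11: X drops in col 0, lands at row 3
Move 12: O drops in col 1, lands at row 1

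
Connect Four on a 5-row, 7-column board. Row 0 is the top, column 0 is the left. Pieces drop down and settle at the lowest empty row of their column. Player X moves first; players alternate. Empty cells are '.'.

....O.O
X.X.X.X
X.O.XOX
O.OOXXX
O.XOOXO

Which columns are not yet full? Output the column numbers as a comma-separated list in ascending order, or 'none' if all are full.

col 0: top cell = '.' → open
col 1: top cell = '.' → open
col 2: top cell = '.' → open
col 3: top cell = '.' → open
col 4: top cell = 'O' → FULL
col 5: top cell = '.' → open
col 6: top cell = 'O' → FULL

Answer: 0,1,2,3,5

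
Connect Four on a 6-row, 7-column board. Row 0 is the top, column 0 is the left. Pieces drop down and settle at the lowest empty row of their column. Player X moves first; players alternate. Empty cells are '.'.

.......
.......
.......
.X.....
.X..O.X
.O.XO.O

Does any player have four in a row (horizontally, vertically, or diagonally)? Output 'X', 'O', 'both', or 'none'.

none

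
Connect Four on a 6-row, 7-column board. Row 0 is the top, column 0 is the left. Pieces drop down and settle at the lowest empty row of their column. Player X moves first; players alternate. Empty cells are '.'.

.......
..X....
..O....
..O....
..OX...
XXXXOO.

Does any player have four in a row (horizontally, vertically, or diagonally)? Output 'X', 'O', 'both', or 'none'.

X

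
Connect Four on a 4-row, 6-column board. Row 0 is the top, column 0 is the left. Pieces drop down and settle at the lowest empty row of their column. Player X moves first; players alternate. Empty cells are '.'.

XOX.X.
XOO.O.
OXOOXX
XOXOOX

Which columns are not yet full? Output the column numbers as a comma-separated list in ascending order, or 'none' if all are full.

Answer: 3,5

Derivation:
col 0: top cell = 'X' → FULL
col 1: top cell = 'O' → FULL
col 2: top cell = 'X' → FULL
col 3: top cell = '.' → open
col 4: top cell = 'X' → FULL
col 5: top cell = '.' → open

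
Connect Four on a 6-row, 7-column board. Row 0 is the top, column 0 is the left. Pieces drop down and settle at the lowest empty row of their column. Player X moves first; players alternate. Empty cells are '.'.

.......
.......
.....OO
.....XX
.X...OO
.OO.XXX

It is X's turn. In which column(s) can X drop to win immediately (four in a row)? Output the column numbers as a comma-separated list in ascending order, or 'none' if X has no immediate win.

Answer: 3

Derivation:
col 0: drop X → no win
col 1: drop X → no win
col 2: drop X → no win
col 3: drop X → WIN!
col 4: drop X → no win
col 5: drop X → no win
col 6: drop X → no win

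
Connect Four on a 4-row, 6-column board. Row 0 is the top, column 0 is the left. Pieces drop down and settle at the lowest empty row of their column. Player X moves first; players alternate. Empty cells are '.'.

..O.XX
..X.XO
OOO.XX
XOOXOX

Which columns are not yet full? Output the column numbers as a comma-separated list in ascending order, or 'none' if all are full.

col 0: top cell = '.' → open
col 1: top cell = '.' → open
col 2: top cell = 'O' → FULL
col 3: top cell = '.' → open
col 4: top cell = 'X' → FULL
col 5: top cell = 'X' → FULL

Answer: 0,1,3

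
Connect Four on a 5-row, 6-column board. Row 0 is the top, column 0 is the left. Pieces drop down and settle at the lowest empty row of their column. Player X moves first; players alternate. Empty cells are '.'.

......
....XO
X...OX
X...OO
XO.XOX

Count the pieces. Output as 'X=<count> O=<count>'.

X=7 O=6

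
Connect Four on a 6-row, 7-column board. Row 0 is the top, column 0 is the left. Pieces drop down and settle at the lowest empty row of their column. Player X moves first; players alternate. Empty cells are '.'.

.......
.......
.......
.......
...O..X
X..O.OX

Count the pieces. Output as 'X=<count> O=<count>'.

X=3 O=3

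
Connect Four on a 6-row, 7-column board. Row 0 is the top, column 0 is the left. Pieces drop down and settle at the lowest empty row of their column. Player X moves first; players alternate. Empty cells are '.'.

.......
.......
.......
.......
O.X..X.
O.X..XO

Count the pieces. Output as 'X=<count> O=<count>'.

X=4 O=3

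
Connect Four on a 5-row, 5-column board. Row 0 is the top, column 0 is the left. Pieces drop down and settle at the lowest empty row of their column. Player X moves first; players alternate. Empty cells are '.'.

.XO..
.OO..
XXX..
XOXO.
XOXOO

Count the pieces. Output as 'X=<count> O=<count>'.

X=8 O=8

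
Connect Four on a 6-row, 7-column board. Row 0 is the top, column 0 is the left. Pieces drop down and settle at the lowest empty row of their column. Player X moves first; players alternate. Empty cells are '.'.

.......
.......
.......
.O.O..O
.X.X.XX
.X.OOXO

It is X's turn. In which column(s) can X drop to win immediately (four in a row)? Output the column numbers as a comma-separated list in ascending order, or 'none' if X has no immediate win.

col 0: drop X → no win
col 1: drop X → no win
col 2: drop X → no win
col 3: drop X → no win
col 4: drop X → WIN!
col 5: drop X → no win
col 6: drop X → no win

Answer: 4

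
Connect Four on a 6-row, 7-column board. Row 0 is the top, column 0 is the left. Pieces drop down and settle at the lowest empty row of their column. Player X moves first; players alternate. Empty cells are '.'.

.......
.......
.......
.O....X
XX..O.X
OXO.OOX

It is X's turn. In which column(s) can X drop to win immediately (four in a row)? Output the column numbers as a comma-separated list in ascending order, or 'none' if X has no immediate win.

col 0: drop X → no win
col 1: drop X → no win
col 2: drop X → no win
col 3: drop X → no win
col 4: drop X → no win
col 5: drop X → no win
col 6: drop X → WIN!

Answer: 6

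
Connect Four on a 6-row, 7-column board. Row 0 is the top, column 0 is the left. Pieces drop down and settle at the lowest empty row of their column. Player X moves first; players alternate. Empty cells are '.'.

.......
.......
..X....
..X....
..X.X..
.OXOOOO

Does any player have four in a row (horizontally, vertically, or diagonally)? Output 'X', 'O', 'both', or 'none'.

both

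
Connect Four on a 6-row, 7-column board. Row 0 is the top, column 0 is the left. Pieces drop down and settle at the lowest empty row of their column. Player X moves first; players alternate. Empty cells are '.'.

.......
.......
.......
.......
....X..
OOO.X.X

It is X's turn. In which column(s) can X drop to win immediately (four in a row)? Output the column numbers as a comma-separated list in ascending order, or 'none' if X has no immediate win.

Answer: none

Derivation:
col 0: drop X → no win
col 1: drop X → no win
col 2: drop X → no win
col 3: drop X → no win
col 4: drop X → no win
col 5: drop X → no win
col 6: drop X → no win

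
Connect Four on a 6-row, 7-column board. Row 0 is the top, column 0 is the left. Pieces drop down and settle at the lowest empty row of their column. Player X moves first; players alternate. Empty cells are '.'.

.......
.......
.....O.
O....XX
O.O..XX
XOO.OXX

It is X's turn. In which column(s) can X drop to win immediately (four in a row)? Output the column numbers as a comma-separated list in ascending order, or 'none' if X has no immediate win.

col 0: drop X → no win
col 1: drop X → no win
col 2: drop X → no win
col 3: drop X → no win
col 4: drop X → no win
col 5: drop X → no win
col 6: drop X → WIN!

Answer: 6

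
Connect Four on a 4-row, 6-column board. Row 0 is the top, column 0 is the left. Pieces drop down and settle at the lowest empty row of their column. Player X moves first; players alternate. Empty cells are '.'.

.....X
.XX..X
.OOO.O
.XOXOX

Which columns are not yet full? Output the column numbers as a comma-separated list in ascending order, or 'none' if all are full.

col 0: top cell = '.' → open
col 1: top cell = '.' → open
col 2: top cell = '.' → open
col 3: top cell = '.' → open
col 4: top cell = '.' → open
col 5: top cell = 'X' → FULL

Answer: 0,1,2,3,4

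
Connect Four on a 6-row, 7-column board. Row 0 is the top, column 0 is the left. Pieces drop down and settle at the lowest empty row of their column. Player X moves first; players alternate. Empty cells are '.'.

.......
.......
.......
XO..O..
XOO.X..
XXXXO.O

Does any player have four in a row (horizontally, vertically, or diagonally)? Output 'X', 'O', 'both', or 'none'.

X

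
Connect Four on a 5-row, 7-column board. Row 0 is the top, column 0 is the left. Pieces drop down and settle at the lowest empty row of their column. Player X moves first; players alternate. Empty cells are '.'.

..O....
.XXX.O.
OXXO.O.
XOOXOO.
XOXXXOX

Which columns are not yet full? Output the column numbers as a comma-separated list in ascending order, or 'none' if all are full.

col 0: top cell = '.' → open
col 1: top cell = '.' → open
col 2: top cell = 'O' → FULL
col 3: top cell = '.' → open
col 4: top cell = '.' → open
col 5: top cell = '.' → open
col 6: top cell = '.' → open

Answer: 0,1,3,4,5,6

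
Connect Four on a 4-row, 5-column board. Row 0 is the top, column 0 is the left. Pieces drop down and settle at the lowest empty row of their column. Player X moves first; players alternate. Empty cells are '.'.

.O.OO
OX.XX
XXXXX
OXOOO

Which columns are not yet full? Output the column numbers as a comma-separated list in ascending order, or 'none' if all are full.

Answer: 0,2

Derivation:
col 0: top cell = '.' → open
col 1: top cell = 'O' → FULL
col 2: top cell = '.' → open
col 3: top cell = 'O' → FULL
col 4: top cell = 'O' → FULL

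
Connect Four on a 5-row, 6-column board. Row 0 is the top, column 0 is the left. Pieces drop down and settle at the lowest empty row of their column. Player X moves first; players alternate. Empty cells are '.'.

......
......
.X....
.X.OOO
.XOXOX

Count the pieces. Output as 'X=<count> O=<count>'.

X=5 O=5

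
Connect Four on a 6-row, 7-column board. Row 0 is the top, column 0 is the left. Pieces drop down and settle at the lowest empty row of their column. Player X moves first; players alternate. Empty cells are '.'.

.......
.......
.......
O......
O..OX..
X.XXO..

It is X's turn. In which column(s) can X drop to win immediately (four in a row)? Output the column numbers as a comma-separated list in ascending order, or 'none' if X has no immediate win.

Answer: 1

Derivation:
col 0: drop X → no win
col 1: drop X → WIN!
col 2: drop X → no win
col 3: drop X → no win
col 4: drop X → no win
col 5: drop X → no win
col 6: drop X → no win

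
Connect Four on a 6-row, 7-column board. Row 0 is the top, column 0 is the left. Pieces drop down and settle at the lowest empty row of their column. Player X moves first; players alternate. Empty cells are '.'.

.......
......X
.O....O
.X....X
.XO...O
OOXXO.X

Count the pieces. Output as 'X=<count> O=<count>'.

X=7 O=7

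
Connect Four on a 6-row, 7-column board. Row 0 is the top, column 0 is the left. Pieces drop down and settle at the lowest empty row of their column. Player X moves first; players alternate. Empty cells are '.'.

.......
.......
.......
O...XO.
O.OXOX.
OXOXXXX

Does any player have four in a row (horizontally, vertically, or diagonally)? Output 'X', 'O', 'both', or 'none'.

X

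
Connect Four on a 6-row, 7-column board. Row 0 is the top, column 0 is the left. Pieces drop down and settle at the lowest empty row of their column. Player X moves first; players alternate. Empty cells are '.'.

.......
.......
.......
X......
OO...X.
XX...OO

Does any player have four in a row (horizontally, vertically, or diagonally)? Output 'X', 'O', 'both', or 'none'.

none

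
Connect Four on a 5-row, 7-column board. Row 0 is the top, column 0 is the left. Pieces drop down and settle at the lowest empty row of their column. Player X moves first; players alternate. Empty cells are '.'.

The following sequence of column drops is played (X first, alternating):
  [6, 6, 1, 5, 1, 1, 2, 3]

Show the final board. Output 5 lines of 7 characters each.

Answer: .......
.......
.O.....
.X....O
.XXO.OX

Derivation:
Move 1: X drops in col 6, lands at row 4
Move 2: O drops in col 6, lands at row 3
Move 3: X drops in col 1, lands at row 4
Move 4: O drops in col 5, lands at row 4
Move 5: X drops in col 1, lands at row 3
Move 6: O drops in col 1, lands at row 2
Move 7: X drops in col 2, lands at row 4
Move 8: O drops in col 3, lands at row 4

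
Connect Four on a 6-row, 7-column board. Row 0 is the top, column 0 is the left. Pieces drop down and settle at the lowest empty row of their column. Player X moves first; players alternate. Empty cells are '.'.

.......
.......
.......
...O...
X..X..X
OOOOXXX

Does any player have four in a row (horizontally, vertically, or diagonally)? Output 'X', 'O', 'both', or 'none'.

O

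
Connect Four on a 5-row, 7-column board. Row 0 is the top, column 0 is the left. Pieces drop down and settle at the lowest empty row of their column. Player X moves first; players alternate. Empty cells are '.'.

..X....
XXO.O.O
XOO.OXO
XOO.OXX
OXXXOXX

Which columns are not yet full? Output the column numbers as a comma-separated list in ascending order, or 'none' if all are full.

Answer: 0,1,3,4,5,6

Derivation:
col 0: top cell = '.' → open
col 1: top cell = '.' → open
col 2: top cell = 'X' → FULL
col 3: top cell = '.' → open
col 4: top cell = '.' → open
col 5: top cell = '.' → open
col 6: top cell = '.' → open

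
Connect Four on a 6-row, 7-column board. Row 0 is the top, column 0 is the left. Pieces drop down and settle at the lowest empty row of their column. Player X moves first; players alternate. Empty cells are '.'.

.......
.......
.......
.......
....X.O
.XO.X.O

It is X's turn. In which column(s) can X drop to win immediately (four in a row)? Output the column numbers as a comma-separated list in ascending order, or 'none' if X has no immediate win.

Answer: none

Derivation:
col 0: drop X → no win
col 1: drop X → no win
col 2: drop X → no win
col 3: drop X → no win
col 4: drop X → no win
col 5: drop X → no win
col 6: drop X → no win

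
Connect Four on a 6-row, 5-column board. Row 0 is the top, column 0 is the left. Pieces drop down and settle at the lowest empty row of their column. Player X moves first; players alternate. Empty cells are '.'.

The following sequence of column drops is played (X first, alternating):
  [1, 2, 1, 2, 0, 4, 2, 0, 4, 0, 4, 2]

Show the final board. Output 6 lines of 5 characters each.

Move 1: X drops in col 1, lands at row 5
Move 2: O drops in col 2, lands at row 5
Move 3: X drops in col 1, lands at row 4
Move 4: O drops in col 2, lands at row 4
Move 5: X drops in col 0, lands at row 5
Move 6: O drops in col 4, lands at row 5
Move 7: X drops in col 2, lands at row 3
Move 8: O drops in col 0, lands at row 4
Move 9: X drops in col 4, lands at row 4
Move 10: O drops in col 0, lands at row 3
Move 11: X drops in col 4, lands at row 3
Move 12: O drops in col 2, lands at row 2

Answer: .....
.....
..O..
O.X.X
OXO.X
XXO.O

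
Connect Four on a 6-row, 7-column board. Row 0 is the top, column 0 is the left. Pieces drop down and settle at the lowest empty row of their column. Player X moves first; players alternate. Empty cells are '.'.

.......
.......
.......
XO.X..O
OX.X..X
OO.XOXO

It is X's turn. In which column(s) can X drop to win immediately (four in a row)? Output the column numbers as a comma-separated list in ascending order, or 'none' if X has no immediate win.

Answer: 3

Derivation:
col 0: drop X → no win
col 1: drop X → no win
col 2: drop X → no win
col 3: drop X → WIN!
col 4: drop X → no win
col 5: drop X → no win
col 6: drop X → no win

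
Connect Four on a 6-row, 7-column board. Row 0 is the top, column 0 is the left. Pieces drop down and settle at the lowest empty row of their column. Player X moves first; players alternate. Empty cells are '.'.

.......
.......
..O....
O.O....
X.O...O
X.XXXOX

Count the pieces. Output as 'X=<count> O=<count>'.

X=6 O=6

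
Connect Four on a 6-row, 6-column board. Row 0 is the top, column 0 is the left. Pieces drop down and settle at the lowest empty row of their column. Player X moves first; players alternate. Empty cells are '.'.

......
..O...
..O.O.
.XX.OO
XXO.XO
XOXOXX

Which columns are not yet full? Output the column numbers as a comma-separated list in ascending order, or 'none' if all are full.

Answer: 0,1,2,3,4,5

Derivation:
col 0: top cell = '.' → open
col 1: top cell = '.' → open
col 2: top cell = '.' → open
col 3: top cell = '.' → open
col 4: top cell = '.' → open
col 5: top cell = '.' → open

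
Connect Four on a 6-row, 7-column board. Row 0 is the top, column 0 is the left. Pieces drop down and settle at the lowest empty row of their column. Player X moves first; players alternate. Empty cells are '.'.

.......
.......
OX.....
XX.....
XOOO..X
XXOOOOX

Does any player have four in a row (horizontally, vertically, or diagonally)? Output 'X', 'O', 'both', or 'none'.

O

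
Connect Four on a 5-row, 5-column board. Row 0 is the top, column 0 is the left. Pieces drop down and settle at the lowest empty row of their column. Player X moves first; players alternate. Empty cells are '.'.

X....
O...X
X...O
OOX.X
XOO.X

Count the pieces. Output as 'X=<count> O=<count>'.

X=7 O=6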